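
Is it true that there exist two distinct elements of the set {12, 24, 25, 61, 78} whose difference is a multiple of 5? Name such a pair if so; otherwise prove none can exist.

Two integers differ by a multiple of 5 exactly when they have the same residue mod 5. The residues are 12↦2, 24↦4, 25↦0, 61↦1, 78↦3.
No residue repeats among the 5 elements, so no pair has difference ≡ 0 (mod 5).

There is no such pair.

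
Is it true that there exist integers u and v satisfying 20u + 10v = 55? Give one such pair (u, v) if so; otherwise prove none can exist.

Any value of 20u + 10v is a multiple of gcd(20, 10) = 10.
But 55 = 10·5 + 5, so 10 ∤ 55.
Hence no integers u, v satisfy the equation.

There are no such integers.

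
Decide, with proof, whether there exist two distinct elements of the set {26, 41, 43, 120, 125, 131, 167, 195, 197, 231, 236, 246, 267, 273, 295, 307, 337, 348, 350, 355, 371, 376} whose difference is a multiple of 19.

26 mod 19 = 7 and 197 mod 19 = 7, so 197 − 26 = 171 = 9·19.

26 and 197 are such a pair.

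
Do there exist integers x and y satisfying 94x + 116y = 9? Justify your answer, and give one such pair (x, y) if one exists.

Both 94 and 116 are divisible by gcd(94, 116) = 2, hence so is any combination 94x + 116y.
However 9 leaves remainder 1 on division by 2.
So the equation is unsolvable over ℤ.

No, no such integers exist.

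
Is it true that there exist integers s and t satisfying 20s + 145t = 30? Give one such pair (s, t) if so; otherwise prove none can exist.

s = 16, t = -2

gcd(20, 145) = 5, and 5 divides 30, so integer solutions exist.
Dividing through by 5 reduces the equation to 4s + 29t = 6.
Dividing repeatedly: 29 = 7·4 + 1, 4 = 4·1 + 0.
Working back up the chain: 1 = 29 − 7·4. So 4·(-7) + 29·1 = 1.
Scaling by 6 gives the particular solution (s, t) = (-42, 6).
The general solution is s = -42 + 29k, t = 6 − 4k; taking k = 2 gives the smaller pair s = 16, t = -2.
Check: 20·16 + 145·(-2) = 320 − 290 = 30. ✓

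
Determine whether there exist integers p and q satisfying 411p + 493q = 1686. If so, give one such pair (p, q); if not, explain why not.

411 and 493 are coprime, so 411p + 493q ranges over all of ℤ.
Run the Euclidean algorithm on 493 and 411: 493 = 1·411 + 82, 411 = 5·82 + 1, 82 = 82·1 + 0.
Working back up the chain: 1 = 411 − 5·82 = 411 − 5·(493 − 1·411) = −5·493 + 6·411. So 411·6 + 493·(-5) = 1.
Multiplying through by 1686: p = 6·1686 = 10116, q = (-5)·1686 = -8430 is a solution.
Subtracting 20·493 from p and adding 20·411 to q gives the tidier solution (256, -210).
Check: 411·256 + 493·(-210) = 105216 − 103530 = 1686. ✓

p = 256, q = -210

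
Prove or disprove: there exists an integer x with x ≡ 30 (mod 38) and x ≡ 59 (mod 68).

Both moduli are multiples of 2 = gcd(38, 68), so any solution would satisfy x ≡ 30 and x ≡ 59 modulo 2 simultaneously.
However 30 ≡ 0 and 59 ≡ 1 (mod 2), and 0 ≠ 1.
Therefore no such x exists.

There is no such integer.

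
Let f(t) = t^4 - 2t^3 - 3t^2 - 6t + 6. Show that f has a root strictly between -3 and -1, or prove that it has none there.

No.

The endpoint values f(-3) = 132 and f(-1) = 12 are both positive. Claim: f(t) > 0 for every t in (-3, -1).
Substitute t = -1 − u, where 0 < u < 2 on the interval. Expanding, f(-1 − u) = u^4 + 6u^3 + 9u^2 + 10u + 12.
The nonzero coefficients here are all positive, so for u > 0 every term is positive (or zero), and the constant term 12 is strictly positive.
So f is strictly positive on (-3, -1); no root exists in the interval.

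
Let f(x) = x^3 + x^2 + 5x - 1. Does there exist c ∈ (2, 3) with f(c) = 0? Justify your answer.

Evaluate at the endpoints: f(2) = 21, f(3) = 50 — same sign (positive).
f'(x) = 3x^2 + 2x + 5 has discriminant 2² − 4·3·5 = -56 < 0, so f' has no real roots and is positive for every real x.
So f is strictly increasing; between 2 and 3 its values lie between f(2) = 21 and f(3) = 50, all positive. Therefore f has no root in (2, 3).

No.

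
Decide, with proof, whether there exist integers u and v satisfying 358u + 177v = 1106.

u = 11, v = -16

358 and 177 are coprime, so 358u + 177v ranges over all of ℤ.
Dividing repeatedly: 358 = 2·177 + 4, 177 = 44·4 + 1, 4 = 4·1 + 0.
Back-substituting, 1 = 177 − 44·4 = 177 − 44·(358 − 2·177) = −44·358 + 89·177; that is, 358·(-44) + 177·89 = 1.
Scaling by 1106 gives the particular solution (u, v) = (-48664, 98434).
Adding 275·177 to u and subtracting 275·358 from v gives the tidier solution (11, -16).
Check: 358·11 + 177·(-16) = 3938 − 2832 = 1106. ✓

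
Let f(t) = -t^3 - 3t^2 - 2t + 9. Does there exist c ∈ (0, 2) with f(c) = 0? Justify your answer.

f(0) = 9 and f(2) = -15, which have opposite signs.
Since f is a polynomial it is continuous on [0, 2].
By the Intermediate Value Theorem, f takes the value 0 somewhere in the open interval.

Yes, f has a root in the interval.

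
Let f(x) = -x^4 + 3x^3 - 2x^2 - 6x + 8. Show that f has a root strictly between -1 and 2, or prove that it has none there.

f(-1) = 8 and f(2) = -4, which have opposite signs.
Since f is a polynomial it is continuous on [-1, 2].
By the Intermediate Value Theorem f must vanish at some point of (-1, 2).

Yes, f has a root in the interval.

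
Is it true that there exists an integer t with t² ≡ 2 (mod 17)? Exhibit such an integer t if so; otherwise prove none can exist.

t = 11

t = 11 works: 11² = 121, and 121 − 2 = 119 = 7·17.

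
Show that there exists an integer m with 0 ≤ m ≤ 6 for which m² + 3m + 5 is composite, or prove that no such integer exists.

m = 4

At m = 4: 4² + 3·4 + 5 = 33 = 3·11, which is composite.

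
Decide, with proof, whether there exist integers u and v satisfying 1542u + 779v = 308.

u = 565, v = -1118

Since gcd(1542, 779) = 1, every integer is an integer combination of 1542 and 779.
Dividing repeatedly: 1542 = 1·779 + 763, 779 = 1·763 + 16, 763 = 47·16 + 11, 16 = 1·11 + 5, 11 = 2·5 + 1, 5 = 5·1 + 0.
Unwinding: 1 = 11 − 2·5 = 11 − 2·(16 − 1·11) = −2·16 + 3·11 = −2·16 + 3·(763 − 47·16) = 3·763 − 143·16 = 3·763 − 143·(779 − 1·763) = −143·779 + 146·763 = −143·779 + 146·(1542 − 1·779) = 146·1542 − 289·779, i.e. 1542·146 + 779·(-289) = 1.
Scaling by 308 gives the particular solution (u, v) = (44968, -89012).
Shifting by a multiple of (779, −1542) keeps it a solution: u = 44968 − 57·779 = 565, v = -89012 + 57·1542 = -1118.
Indeed 1542·565 + 779·(-1118) = 871230 − 870922 = 308.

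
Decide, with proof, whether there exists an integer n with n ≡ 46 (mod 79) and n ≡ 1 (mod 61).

n = 2258

Since 79 and 61 share no common factor, CRT says the pair of congruences has a solution (unique mod 4819).
Any solution of the first congruence is n = 46 + 79t; substituting into the second, 79t ≡ 1 − 46 ≡ 16 (mod 61).
79 ≡ 18 (mod 61), so this reads 18t ≡ 16 (mod 61). Note 18·17 = 306 ≡ 1 (mod 61) (as 306 − 1 = 5·61), so 18⁻¹ ≡ 17.
Multiplying by 17: t ≡ 17·16 = 272 ≡ 28 (mod 61).
With t = 28: n = 46 + 79·28 = 2258.
Check: 2258 mod 79 = 46, 2258 mod 61 = 1. ✓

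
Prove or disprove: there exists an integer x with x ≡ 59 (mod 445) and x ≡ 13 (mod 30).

There is no such integer.

Reduce both congruences modulo 5, which divides 445 and 30: they say x ≡ 59 (mod 5) and x ≡ 13 (mod 5).
But 59 mod 5 = 4 while 13 mod 5 = 3, a contradiction.
So no integer satisfies both congruences.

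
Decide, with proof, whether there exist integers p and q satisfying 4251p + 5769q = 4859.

No such integers exist.

gcd(4251, 5769) = 3, so every integer of the form 4251p + 5769q is a multiple of 3.
But 4859 is not a multiple of 3 (it leaves remainder 2).
Hence no integers p, q satisfy the equation.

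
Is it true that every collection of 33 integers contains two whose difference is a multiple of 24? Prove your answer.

There are exactly 24 possible remainders on division by 24.
With 33 integers and only 24 classes, the pigeonhole principle forces two of them, say a and b, into the same class.
Equal remainders mean a − b ≡ 0 (mod 24), so 24 divides their difference.

Yes, this is always true.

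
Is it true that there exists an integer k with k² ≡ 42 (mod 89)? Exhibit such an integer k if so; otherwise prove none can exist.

Take k = 24. Then 24² = 576 = 6·89 + 42, so 24² ≡ 42 (mod 89).

k = 24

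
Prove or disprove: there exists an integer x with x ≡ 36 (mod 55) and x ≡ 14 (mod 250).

There is no such integer.

Both moduli are multiples of 5 = gcd(55, 250), so any solution would satisfy x ≡ 36 and x ≡ 14 modulo 5 simultaneously.
These are incompatible: 36 − 14 = 22 is not divisible by 5.
Therefore no such x exists.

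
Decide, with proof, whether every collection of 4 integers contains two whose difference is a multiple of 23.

Try 4 consecutive integers, 39, 40, 41, 42. Their remainders mod 23 are 16, 17, 18, 19 — pairwise different, as any 4 ≤ 23 consecutive integers have distinct residues.
No two share a residue, so no pair has difference divisible by 23; the claim fails for this set.

No, the set {39, 40, 41, 42} is a counterexample.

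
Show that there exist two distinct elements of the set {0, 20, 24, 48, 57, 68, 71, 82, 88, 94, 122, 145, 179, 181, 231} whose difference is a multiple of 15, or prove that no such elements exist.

No, no such pair exists.

Two integers differ by a multiple of 15 exactly when they have the same residue mod 15. The residues are 0↦0, 20↦5, 24↦9, 48↦3, 57↦12, 68↦8, 71↦11, 82↦7, 88↦13, 94↦4, 122↦2, 145↦10, 179↦14, 181↦1, 231↦6.
No residue repeats among the 15 elements, so no pair has difference ≡ 0 (mod 15).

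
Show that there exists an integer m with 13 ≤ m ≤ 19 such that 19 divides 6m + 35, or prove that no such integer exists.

No such integer m in that range exists.

At m = 13, 6·13 + 35 = 113 ≡ 18 (mod 19), and each step in m adds 6, giving residues 18, 5, 11, 17, 4, 10, 16 for m = 13, 14, …, 19.
None is 0, so 19 never divides 6m + 35 on this range.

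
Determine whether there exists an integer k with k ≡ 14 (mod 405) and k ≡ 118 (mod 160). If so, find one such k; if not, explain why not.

No, no such integer exists.

gcd(405, 160) = 5. If k ≡ 14 (mod 405) and k ≡ 118 (mod 160), then k ≡ 14 (mod 5) and k ≡ 118 (mod 5).
These are incompatible: 14 − 118 = -104 is not divisible by 5.
So no integer satisfies both congruences.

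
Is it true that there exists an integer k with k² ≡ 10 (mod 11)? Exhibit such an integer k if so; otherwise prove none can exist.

No such integer exists.

Since (11 − k)² ≡ k² (mod 11), it suffices to square k = 0, 1, …, 5: the residues are 0, 1, 4, 9, 5, 3.
The set of squares mod 11 is therefore {0, 1, 3, 4, 5, 9}, which does not contain 10.
Hence no integer k has k² ≡ 10 (mod 11).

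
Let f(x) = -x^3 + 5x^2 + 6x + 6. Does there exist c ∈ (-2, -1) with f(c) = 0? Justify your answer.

No.

The endpoint values f(-2) = 22 and f(-1) = 6 are both positive. Claim: f(x) > 0 for every x in (-2, -1).
Shift to the endpoint -1: with x = -1 − u (0 < u < 1), one computes f(-1 − u) = u^3 + 8u^2 + 7u + 6.
All 4 nonzero coefficients of this polynomial in u are positive; hence for u > 0 the value is a sum of positive terms (the constant 6 among them).
Therefore f(x) > 0 throughout (-2, -1), and f has no zero there.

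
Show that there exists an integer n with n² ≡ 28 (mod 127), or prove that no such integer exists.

127 is prime, so by Euler's criterion 28 is a square mod 127 iff 28^((127−1)/2) = 28^63 ≡ 1 (mod 127).
Repeated squaring mod 127: 28^2 = 784 ≡ 22; 28^4 ≡ 22² = 484 ≡ 103; 28^8 ≡ 103² = 10609 ≡ 68; 28^16 ≡ 68² = 4624 ≡ 52; 28^32 ≡ 52² = 2704 ≡ 37.
Since 63 = 32 + 16 + 8 + 4 + 2 + 1, 28^63 ≡ 37 · 52 · 68 · 103 · 22 · 28; multiplying out mod 127: 37·52 = 1924 ≡ 19, then 19·68 = 1292 ≡ 22, then 22·103 = 2266 ≡ 107, then 107·22 = 2354 ≡ 68, then 68·28 = 1904 ≡ 126. Thus 28^63 ≡ 126 ≡ −1 (mod 127).
The value −1 means 28 is a non-residue modulo 127, so n² ≡ 28 (mod 127) is impossible.

No, no such integer exists.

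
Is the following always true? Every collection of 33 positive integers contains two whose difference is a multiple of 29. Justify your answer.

Partition the integers by their residue mod 29; there are 29 classes.
Since 33 > 29, two of the 33 integers must share a residue class by the pigeonhole principle; call them a and b.
Their difference a − b is then a multiple of 29.

True.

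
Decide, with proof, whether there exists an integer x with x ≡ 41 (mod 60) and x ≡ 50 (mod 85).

gcd(60, 85) = 5. If x ≡ 41 (mod 60) and x ≡ 50 (mod 85), then x ≡ 41 (mod 5) and x ≡ 50 (mod 5).
These are incompatible: 41 − 50 = -9 is not divisible by 5.
Therefore no such x exists.

No such integer exists.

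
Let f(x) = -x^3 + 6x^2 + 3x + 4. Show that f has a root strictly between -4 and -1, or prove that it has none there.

No such root exists.

The endpoint values f(-4) = 152 and f(-1) = 8 are both positive. Claim: f(x) > 0 for every x in (-4, -1).
Shift to the endpoint -1: with x = -1 − u (0 < u < 3), one computes f(-1 − u) = u^3 + 9u^2 + 12u + 8.
All 4 nonzero coefficients of this polynomial in u are positive; hence for u > 0 the value is a sum of positive terms (the constant 8 among them).
Therefore f(x) > 0 throughout (-4, -1), and f has no zero there.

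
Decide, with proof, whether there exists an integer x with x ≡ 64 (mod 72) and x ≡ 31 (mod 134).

Reduce both congruences modulo 2, which divides 72 and 134: they say x ≡ 64 (mod 2) and x ≡ 31 (mod 2).
However 64 ≡ 0 and 31 ≡ 1 (mod 2), and 0 ≠ 1.
Therefore no such x exists.

No, no such integer exists.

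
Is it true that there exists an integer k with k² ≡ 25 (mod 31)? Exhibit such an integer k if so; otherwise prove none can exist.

k = 5

Take k = 5. Then 5² = 25, and since 0 ≤ 25 < 31 this is already reduced: 5² ≡ 25 (mod 31).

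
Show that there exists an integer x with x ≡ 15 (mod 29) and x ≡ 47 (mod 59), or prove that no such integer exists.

x = 1581

The moduli 29 and 59 are coprime, so by the Chinese Remainder Theorem a unique solution modulo 1711 exists.
Any solution of the first congruence is x = 15 + 29t; substituting into the second, 29t ≡ 47 − 15 ≡ 32 (mod 59).
To invert 29 modulo 59: 59 = 2·29 + 1, 29 = 29·1 + 0, and unwinding, 1 = 59 − 2·29. Thus 29⁻¹ ≡ -2 ≡ 57 (mod 59).
Multiplying by 57: t ≡ 57·32 = 1824 ≡ 54 (mod 59).
With t = 54: x = 15 + 29·54 = 1581.
Verify: 1581 = 54·29 + 15 and 1581 = 26·59 + 47. ✓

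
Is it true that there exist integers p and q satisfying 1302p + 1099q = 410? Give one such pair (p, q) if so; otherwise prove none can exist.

There are no such integers.

gcd(1302, 1099) = 7, so every integer of the form 1302p + 1099q is a multiple of 7.
However 410 leaves remainder 4 on division by 7.
So the equation is unsolvable over ℤ.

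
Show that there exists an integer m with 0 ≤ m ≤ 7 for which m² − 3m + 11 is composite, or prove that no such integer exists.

At m = 4: 4² − 3·4 + 11 = 15 = 3·5, which is composite.

m = 4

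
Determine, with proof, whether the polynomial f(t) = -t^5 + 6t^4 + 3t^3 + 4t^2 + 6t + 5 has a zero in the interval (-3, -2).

No such root exists.

f(-3) = 671 and f(-2) = 113, both positive, so a sign-change argument is unavailable; we show f keeps this sign on the whole interval.
Substitute t = -2 − u, where 0 < u < 1 on the interval. Expanding, f(-2 − u) = u^5 + 16u^4 + 85u^3 + 210u^2 + 246u + 113.
All 6 nonzero coefficients of this polynomial in u are positive; hence for u > 0 the value is a sum of positive terms (the constant 113 among them).
So f is strictly positive on (-3, -2); no root exists in the interval.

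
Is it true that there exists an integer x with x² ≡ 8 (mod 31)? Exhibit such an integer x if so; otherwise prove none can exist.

x = 15

Take x = 15. Then 15² = 225 = 7·31 + 8, so 15² ≡ 8 (mod 31).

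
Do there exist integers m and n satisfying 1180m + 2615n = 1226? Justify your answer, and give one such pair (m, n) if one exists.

gcd(1180, 2615) = 5, so every integer of the form 1180m + 2615n is a multiple of 5.
But 1226 = 5·245 + 1, so 5 ∤ 1226.
Therefore 1180m + 2615n = 1226 has no solution in integers.

No such integers exist.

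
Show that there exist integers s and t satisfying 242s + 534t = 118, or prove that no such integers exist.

Since gcd(242, 534) = 2 and 118 = 2·59, Bézout's identity guarantees a solution.
Dividing through by 2 reduces the equation to 121s + 267t = 59.
Dividing repeatedly: 267 = 2·121 + 25, 121 = 4·25 + 21, 25 = 1·21 + 4, 21 = 5·4 + 1, 4 = 4·1 + 0.
Unwinding: 1 = 21 − 5·4 = 21 − 5·(25 − 1·21) = −5·25 + 6·21 = −5·25 + 6·(121 − 4·25) = 6·121 − 29·25 = 6·121 − 29·(267 − 2·121) = −29·267 + 64·121, i.e. 121·64 + 267·(-29) = 1.
Multiplying through by 59: s = 64·59 = 3776, t = (-29)·59 = -1711 is a solution.
The general solution is s = 3776 + 267k, t = -1711 − 121k; taking k = -14 gives the smaller pair s = 38, t = -17.
Indeed 242·38 + 534·(-17) = 9196 − 9078 = 118.

s = 38, t = -17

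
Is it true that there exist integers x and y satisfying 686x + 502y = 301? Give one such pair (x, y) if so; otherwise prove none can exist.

gcd(686, 502) = 2, so every integer of the form 686x + 502y is a multiple of 2.
However 301 leaves remainder 1 on division by 2.
So the equation is unsolvable over ℤ.

No, no such integers exist.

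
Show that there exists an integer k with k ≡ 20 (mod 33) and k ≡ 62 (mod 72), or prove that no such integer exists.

k = 350

Here gcd(33, 72) = 3, and both 20 and 62 leave remainder 2 mod 3, so the system is consistent.
Write k = 20 + 33t. Then 33t ≡ 62 − 20 ≡ 42 (mod 72); dividing through by 3 gives 11t ≡ 14 (mod 24).
Since 11·11 = 121 = 5·24 + 1, the inverse of 11 mod 24 is 11.
Multiplying by 11: t ≡ 11·14 = 154 ≡ 10 (mod 24).
Then k = 20 + 33·10 = 350.
Check: 350 mod 33 = 20, 350 mod 72 = 62. ✓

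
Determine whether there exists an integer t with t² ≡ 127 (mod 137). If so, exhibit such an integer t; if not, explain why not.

No such integer exists.

137 is prime, so by Euler's criterion 127 is a square mod 137 iff 127^((137−1)/2) = 127^68 ≡ 1 (mod 137).
Repeated squaring mod 137: 127^2 = 16129 ≡ 100; 127^4 ≡ 100² = 10000 ≡ 136; 127^8 ≡ 136² = 18496 ≡ 1; 127^16 ≡ 1² = 1 ≡ 1; 127^32 ≡ 1² = 1 ≡ 1; 127^64 ≡ 1² = 1 ≡ 1.
Since 68 = 64 + 4, 127^68 ≡ 1 · 136; multiplying out mod 137: 1·136 = 136 ≡ 136. Thus 127^68 ≡ 136 ≡ −1 (mod 137).
By Euler's criterion 127 is a quadratic non-residue mod 137: no t satisfies t² ≡ 127 (mod 137).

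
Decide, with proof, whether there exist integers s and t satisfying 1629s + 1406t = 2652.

Since gcd(1629, 1406) = 1, every integer is an integer combination of 1629 and 1406.
Run the Euclidean algorithm on 1629 and 1406: 1629 = 1·1406 + 223, 1406 = 6·223 + 68, 223 = 3·68 + 19, 68 = 3·19 + 11, 19 = 1·11 + 8, 11 = 1·8 + 3, 8 = 2·3 + 2, 3 = 1·2 + 1, 2 = 2·1 + 0.
Working back up the chain: 1 = 3 − 1·2 = 3 − (8 − 2·3) = −8 + 3·3 = −8 + 3·(11 − 1·8) = 3·11 − 4·8 = 3·11 − 4·(19 − 1·11) = −4·19 + 7·11 = −4·19 + 7·(68 − 3·19) = 7·68 − 25·19 = 7·68 − 25·(223 − 3·68) = −25·223 + 82·68 = −25·223 + 82·(1406 − 6·223) = 82·1406 − 517·223 = 82·1406 − 517·(1629 − 1·1406) = −517·1629 + 599·1406. So 1629·(-517) + 1406·599 = 1.
Multiplying through by 2652: s = (-517)·2652 = -1371084, t = 599·2652 = 1588548 is a solution.
Adding 976·1406 to s and subtracting 976·1629 from t gives the tidier solution (1172, -1356).
Check: 1629·1172 + 1406·(-1356) = 1909188 − 1906536 = 2652. ✓

s = 1172, t = -1356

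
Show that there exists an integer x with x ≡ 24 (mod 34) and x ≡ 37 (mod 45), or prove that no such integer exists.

The moduli 34 and 45 are coprime, so by the Chinese Remainder Theorem a unique solution modulo 1530 exists.
Write x = 24 + 34t and require 24 + 34t ≡ 37 (mod 45), i.e. 34t ≡ 13 (mod 45).
Note 34·4 = 136 ≡ 1 (mod 45) (as 136 − 1 = 3·45), so 34⁻¹ ≡ 4.
Multiplying by 4: t ≡ 4·13 = 52 ≡ 7 (mod 45).
With t = 7: x = 24 + 34·7 = 262.
Check: 262 mod 34 = 24, 262 mod 45 = 37. ✓

x = 262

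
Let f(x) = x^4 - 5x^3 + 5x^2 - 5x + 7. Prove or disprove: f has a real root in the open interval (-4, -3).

f(-4) = 683 and f(-3) = 283, both positive, so a sign-change argument is unavailable; we show f keeps this sign on the whole interval.
Shift to the endpoint -3: with x = -3 − u (0 < u < 1), one computes f(-3 − u) = u^4 + 17u^3 + 104u^2 + 278u + 283.
All 5 nonzero coefficients of this polynomial in u are positive; hence for u > 0 the value is a sum of positive terms (the constant 283 among them).
So f is strictly positive on (-4, -3); no root exists in the interval.

No such root exists.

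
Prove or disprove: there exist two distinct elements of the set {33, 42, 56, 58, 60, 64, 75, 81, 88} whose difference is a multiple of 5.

33 mod 5 = 3 and 58 mod 5 = 3, so 58 − 33 = 25 = 5·5.

33 and 58 are such a pair.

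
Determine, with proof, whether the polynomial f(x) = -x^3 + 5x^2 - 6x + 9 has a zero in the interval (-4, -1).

f(-4) = 177 and f(-1) = 21, both positive, so a sign-change argument is unavailable; we show f keeps this sign on the whole interval.
Shift to the endpoint -1: with x = -1 − u (0 < u < 3), one computes f(-1 − u) = u^3 + 8u^2 + 19u + 21.
All 4 nonzero coefficients of this polynomial in u are positive; hence for u > 0 the value is a sum of positive terms (the constant 21 among them).
Therefore f(x) > 0 throughout (-4, -1), and f has no zero there.

f has no root in that interval.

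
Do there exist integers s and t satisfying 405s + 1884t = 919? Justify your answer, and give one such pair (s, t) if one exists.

No such integers exist.

Any value of 405s + 1884t is a multiple of gcd(405, 1884) = 3.
But 919 = 3·306 + 1, so 3 ∤ 919.
So the equation is unsolvable over ℤ.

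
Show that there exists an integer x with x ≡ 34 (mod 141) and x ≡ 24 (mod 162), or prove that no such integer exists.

Both moduli are multiples of 3 = gcd(141, 162), so any solution would satisfy x ≡ 34 and x ≡ 24 modulo 3 simultaneously.
However 34 ≡ 1 and 24 ≡ 0 (mod 3), and 1 ≠ 0.
So no integer satisfies both congruences.

No, no such integer exists.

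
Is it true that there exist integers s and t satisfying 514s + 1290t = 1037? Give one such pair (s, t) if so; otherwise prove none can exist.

gcd(514, 1290) = 2, so every integer of the form 514s + 1290t is a multiple of 2.
But 1037 is not a multiple of 2 (it leaves remainder 1).
Hence no integers s, t satisfy the equation.

No such integers exist.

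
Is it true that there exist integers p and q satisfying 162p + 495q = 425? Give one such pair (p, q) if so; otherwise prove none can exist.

Both 162 and 495 are divisible by gcd(162, 495) = 9, hence so is any combination 162p + 495q.
But 425 = 9·47 + 2, so 9 ∤ 425.
Hence no integers p, q satisfy the equation.

No such integers exist.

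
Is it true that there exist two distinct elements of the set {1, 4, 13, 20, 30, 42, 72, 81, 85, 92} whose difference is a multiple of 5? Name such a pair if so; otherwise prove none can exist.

1 and 81 are such a pair.

1 mod 5 = 1 and 81 mod 5 = 1, so 81 − 1 = 80 = 16·5.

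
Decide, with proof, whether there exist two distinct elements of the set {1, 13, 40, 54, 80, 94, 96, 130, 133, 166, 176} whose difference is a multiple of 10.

The pair (13, 133) works.

Both 13 and 133 leave remainder 3 on division by 10; their difference 120 = 12·10 is a multiple of 10.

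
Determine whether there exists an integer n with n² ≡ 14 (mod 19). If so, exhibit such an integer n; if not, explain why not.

Since (19 − n)² ≡ n² (mod 19), it suffices to square n = 0, 1, …, 9: the residues are 0, 1, 4, 9, 16, 6, 17, 11, 7, 5.
The set of squares mod 19 is therefore {0, 1, 4, 5, 6, 7, 9, 11, 16, 17}, which does not contain 14.
Therefore n² ≡ 14 (mod 19) has no solution.

No such integer exists.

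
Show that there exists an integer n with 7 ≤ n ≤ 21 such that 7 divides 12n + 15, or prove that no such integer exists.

At n = 11 we get 12·11 + 15 = 147, and 147 = 7·21.

n = 11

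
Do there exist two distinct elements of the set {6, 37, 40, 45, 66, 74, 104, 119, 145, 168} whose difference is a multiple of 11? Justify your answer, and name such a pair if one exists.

No, no such pair exists.

Residues mod 11: 6↦6, 37↦4, 40↦7, 45↦1, 66↦0, 74↦8, 104↦5, 119↦9, 145↦2, 168↦3.
No residue repeats among the 10 elements, so no pair has difference ≡ 0 (mod 11).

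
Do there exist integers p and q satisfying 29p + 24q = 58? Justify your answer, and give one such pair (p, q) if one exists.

29 and 24 are coprime, so 29p + 24q ranges over all of ℤ.
Euclidean algorithm: 29 = 1·24 + 5, 24 = 4·5 + 4, 5 = 1·4 + 1, 4 = 4·1 + 0.
Unwinding: 1 = 5 − 1·4 = 5 − (24 − 4·5) = −24 + 5·5 = −24 + 5·(29 − 1·24) = 5·29 − 6·24, i.e. 29·5 + 24·(-6) = 1.
Multiplying through by 58: p = 5·58 = 290, q = (-6)·58 = -348 is a solution.
Shifting by a multiple of (24, −29) keeps it a solution: p = 290 − 12·24 = 2, q = -348 + 12·29 = 0.
Indeed 29·2 + 24·0 = 58 + 0 = 58.

p = 2, q = 0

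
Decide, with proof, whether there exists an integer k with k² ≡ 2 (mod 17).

Take k = 11. Then 11² = 121 = 7·17 + 2, so 11² ≡ 2 (mod 17).

k = 11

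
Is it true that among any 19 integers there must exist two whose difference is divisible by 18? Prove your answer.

There are exactly 18 possible remainders on division by 18.
Since 19 > 18, two of the 19 integers must share a residue class by the pigeonhole principle; call them a and b.
Their difference a − b is then a multiple of 18.

True.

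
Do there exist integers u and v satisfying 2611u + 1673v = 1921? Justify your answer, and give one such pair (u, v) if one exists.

Any value of 2611u + 1673v is a multiple of gcd(2611, 1673) = 7.
But 1921 = 7·274 + 3, so 7 ∤ 1921.
Therefore 2611u + 1673v = 1921 has no solution in integers.

There are no such integers.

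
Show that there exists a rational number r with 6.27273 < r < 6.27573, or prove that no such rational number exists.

Multiplying by 40: 40·6.27273 = 250.90920 and 40·6.27573 = 251.02920, so the integer 251 lies strictly between them.
Hence 251/40 is a rational number with 6.27273 < 251/40 < 6.27573.

r = 251/40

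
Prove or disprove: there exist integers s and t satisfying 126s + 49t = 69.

There are no such integers.

Both 126 and 49 are divisible by gcd(126, 49) = 7, hence so is any combination 126s + 49t.
However 69 leaves remainder 6 on division by 7.
Therefore 126s + 49t = 69 has no solution in integers.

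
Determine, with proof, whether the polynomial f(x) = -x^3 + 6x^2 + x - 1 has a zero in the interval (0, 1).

Yes, f has a root in the interval.

f(0) = -1 and f(1) = 5, which have opposite signs.
Since f is a polynomial it is continuous on [0, 1].
By the Intermediate Value Theorem f must vanish at some point of (0, 1).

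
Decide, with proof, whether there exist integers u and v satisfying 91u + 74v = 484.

Since gcd(91, 74) = 1, every integer is an integer combination of 91 and 74.
Dividing repeatedly: 91 = 1·74 + 17, 74 = 4·17 + 6, 17 = 2·6 + 5, 6 = 1·5 + 1, 5 = 5·1 + 0.
Working back up the chain: 1 = 6 − 1·5 = 6 − (17 − 2·6) = −17 + 3·6 = −17 + 3·(74 − 4·17) = 3·74 − 13·17 = 3·74 − 13·(91 − 1·74) = −13·91 + 16·74. So 91·(-13) + 74·16 = 1.
Multiplying through by 484: u = (-13)·484 = -6292, v = 16·484 = 7744 is a solution.
Shifting by a multiple of (74, −91) keeps it a solution: u = -6292 + 86·74 = 72, v = 7744 − 86·91 = -82.
Indeed 91·72 + 74·(-82) = 6552 − 6068 = 484.

u = 72, v = -82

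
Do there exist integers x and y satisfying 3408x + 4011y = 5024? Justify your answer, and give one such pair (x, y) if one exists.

Both 3408 and 4011 are divisible by gcd(3408, 4011) = 3, hence so is any combination 3408x + 4011y.
But 5024 = 3·1674 + 2, so 3 ∤ 5024.
Therefore 3408x + 4011y = 5024 has no solution in integers.

No such integers exist.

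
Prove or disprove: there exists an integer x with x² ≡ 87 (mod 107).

x = 27 works: 27² = 729, and 729 − 87 = 642 = 6·107.

x = 27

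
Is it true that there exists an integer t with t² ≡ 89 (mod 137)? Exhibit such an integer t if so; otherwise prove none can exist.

There is no such integer.

137 is prime, so by Euler's criterion 89 is a square mod 137 iff 89^((137−1)/2) = 89^68 ≡ 1 (mod 137).
Squaring successively (mod 137): 89^2 = 7921 ≡ 112; 89^4 ≡ 112² = 12544 ≡ 77; 89^8 ≡ 77² = 5929 ≡ 38; 89^16 ≡ 38² = 1444 ≡ 74; 89^32 ≡ 74² = 5476 ≡ 133; 89^64 ≡ 133² = 17689 ≡ 16.
Since 68 = 64 + 4, 89^68 ≡ 16 · 77; multiplying out mod 137: 16·77 = 1232 ≡ 136. Thus 89^68 ≡ 136 ≡ −1 (mod 137).
By Euler's criterion 89 is a quadratic non-residue mod 137: no t satisfies t² ≡ 89 (mod 137).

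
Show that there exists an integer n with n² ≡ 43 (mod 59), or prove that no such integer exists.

59 is prime, so by Euler's criterion 43 is a square mod 59 iff 43^((59−1)/2) = 43^29 ≡ 1 (mod 59).
Repeated squaring mod 59: 43^2 = 1849 ≡ 20; 43^4 ≡ 20² = 400 ≡ 46; 43^8 ≡ 46² = 2116 ≡ 51; 43^16 ≡ 51² = 2601 ≡ 5.
Since 29 = 16 + 8 + 4 + 1, 43^29 ≡ 5 · 51 · 46 · 43; multiplying out mod 59: 5·51 = 255 ≡ 19, then 19·46 = 874 ≡ 48, then 48·43 = 2064 ≡ 58. Thus 43^29 ≡ 58 ≡ −1 (mod 59).
By Euler's criterion 43 is a quadratic non-residue mod 59: no n satisfies n² ≡ 43 (mod 59).

No such integer exists.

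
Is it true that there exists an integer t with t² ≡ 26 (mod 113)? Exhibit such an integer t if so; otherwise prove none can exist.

t = 34

t = 34 works: 34² = 1156, and 1156 − 26 = 1130 = 10·113.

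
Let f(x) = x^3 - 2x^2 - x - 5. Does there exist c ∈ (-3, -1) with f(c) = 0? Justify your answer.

f(-3) = -47 and f(-1) = -7, both negative, so a sign-change argument is unavailable; we show f keeps this sign on the whole interval.
Shift to the endpoint -1: with x = -1 − u (0 < u < 2), one computes f(-1 − u) = -u^3 - 5u^2 - 6u - 7.
All 4 nonzero coefficients of this polynomial in u are negative; hence for u > 0 the value is a sum of negative terms (the constant -7 among them).
Therefore f(x) < 0 throughout (-3, -1), and f has no zero there.

No.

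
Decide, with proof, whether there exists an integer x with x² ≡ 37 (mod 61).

No, no such integer exists.

Apply Euler's criterion with the prime 61: 37 is a quadratic residue iff 37^30 ≡ 1 (mod 61), and a non-residue iff it is ≡ −1.
Repeated squaring mod 61: 37^2 = 1369 ≡ 27; 37^4 ≡ 27² = 729 ≡ 58; 37^8 ≡ 58² = 3364 ≡ 9; 37^16 ≡ 9² = 81 ≡ 20.
Since 30 = 16 + 8 + 4 + 2, 37^30 ≡ 20 · 9 · 58 · 27; multiplying out mod 61: 20·9 = 180 ≡ 58, then 58·58 = 3364 ≡ 9, then 9·27 = 243 ≡ 60. Thus 37^30 ≡ 60 ≡ −1 (mod 61).
The value −1 means 37 is a non-residue modulo 61, so x² ≡ 37 (mod 61) is impossible.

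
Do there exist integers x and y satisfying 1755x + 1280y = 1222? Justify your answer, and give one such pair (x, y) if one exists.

No such integers exist.

Any value of 1755x + 1280y is a multiple of gcd(1755, 1280) = 5.
But 1222 is not a multiple of 5 (it leaves remainder 2).
Therefore 1755x + 1280y = 1222 has no solution in integers.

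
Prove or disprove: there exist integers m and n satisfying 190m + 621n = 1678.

Since gcd(190, 621) = 1, every integer is an integer combination of 190 and 621.
Euclidean algorithm: 621 = 3·190 + 51, 190 = 3·51 + 37, 51 = 1·37 + 14, 37 = 2·14 + 9, 14 = 1·9 + 5, 9 = 1·5 + 4, 5 = 1·4 + 1, 4 = 4·1 + 0.
Back-substituting, 1 = 5 − 1·4 = 5 − (9 − 1·5) = −9 + 2·5 = −9 + 2·(14 − 1·9) = 2·14 − 3·9 = 2·14 − 3·(37 − 2·14) = −3·37 + 8·14 = −3·37 + 8·(51 − 1·37) = 8·51 − 11·37 = 8·51 − 11·(190 − 3·51) = −11·190 + 41·51 = −11·190 + 41·(621 − 3·190) = 41·621 − 134·190; that is, 190·(-134) + 621·41 = 1.
Times 1678: 190·(-224852) + 621·68798 = 1678, so (-224852, 68798) solves it.
Shifting by a multiple of (621, −190) keeps it a solution: m = -224852 + 363·621 = 571, n = 68798 − 363·190 = -172.
Check: 190·571 + 621·(-172) = 108490 − 106812 = 1678. ✓

m = 571, n = -172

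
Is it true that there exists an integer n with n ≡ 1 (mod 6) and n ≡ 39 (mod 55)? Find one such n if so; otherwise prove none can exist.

n = 259

The moduli 6 and 55 are coprime, so by the Chinese Remainder Theorem a unique solution modulo 330 exists.
Write n = 1 + 6t and require 1 + 6t ≡ 39 (mod 55), i.e. 6t ≡ 38 (mod 55).
To invert 6 modulo 55: 55 = 9·6 + 1, 6 = 6·1 + 0, and unwinding, 1 = 55 − 9·6. Thus 6⁻¹ ≡ -9 ≡ 46 (mod 55).
Multiplying by 46: t ≡ 46·38 = 1748 ≡ 43 (mod 55).
Taking t = 43 gives n = 1 + 6·43 = 259.
Check: 259 mod 6 = 1, 259 mod 55 = 39. ✓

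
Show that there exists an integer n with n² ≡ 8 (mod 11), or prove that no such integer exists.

Squares mod 11 repeat after n = 5 (as (−n)² = n²); for n = 0..5 they are 0, 1, 4, 9, 5, 3.
So the quadratic residues mod 11 are {0, 1, 3, 4, 5, 9}, and 8 is not among them.
Therefore n² ≡ 8 (mod 11) has no solution.

No, no such integer exists.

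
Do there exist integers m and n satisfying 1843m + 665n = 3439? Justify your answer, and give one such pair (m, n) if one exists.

m = 8, n = -17

Every value of 1843m + 665n is a multiple of gcd(1843, 665) = 19; since 19 ∣ 3439, solutions exist.
Dividing through by 19 reduces the equation to 97m + 35n = 181.
Run the Euclidean algorithm on 97 and 35: 97 = 2·35 + 27, 35 = 1·27 + 8, 27 = 3·8 + 3, 8 = 2·3 + 2, 3 = 1·2 + 1, 2 = 2·1 + 0.
Back-substituting, 1 = 3 − 1·2 = 3 − (8 − 2·3) = −8 + 3·3 = −8 + 3·(27 − 3·8) = 3·27 − 10·8 = 3·27 − 10·(35 − 1·27) = −10·35 + 13·27 = −10·35 + 13·(97 − 2·35) = 13·97 − 36·35; that is, 97·13 + 35·(-36) = 1.
Scaling by 181 gives the particular solution (m, n) = (2353, -6516).
The general solution is m = 2353 + 35k, n = -6516 − 97k; taking k = -67 gives the smaller pair m = 8, n = -17.
Indeed 1843·8 + 665·(-17) = 14744 − 11305 = 3439.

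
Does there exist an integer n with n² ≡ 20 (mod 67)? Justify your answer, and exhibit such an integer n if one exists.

There is no such integer.

67 is prime, so by Euler's criterion 20 is a square mod 67 iff 20^((67−1)/2) = 20^33 ≡ 1 (mod 67).
Squaring successively (mod 67): 20^2 = 400 ≡ 65; 20^4 ≡ 65² = 4225 ≡ 4; 20^8 ≡ 4² = 16 ≡ 16; 20^16 ≡ 16² = 256 ≡ 55; 20^32 ≡ 55² = 3025 ≡ 10.
Since 33 = 32 + 1, 20^33 ≡ 10 · 20; multiplying out mod 67: 10·20 = 200 ≡ 66. Thus 20^33 ≡ 66 ≡ −1 (mod 67).
The value −1 means 20 is a non-residue modulo 67, so n² ≡ 20 (mod 67) is impossible.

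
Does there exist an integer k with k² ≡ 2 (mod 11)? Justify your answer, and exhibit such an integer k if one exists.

Squares mod 11 repeat after k = 5 (as (−k)² = k²); for k = 0..5 they are 0, 1, 4, 9, 5, 3.
The set of squares mod 11 is therefore {0, 1, 3, 4, 5, 9}, which does not contain 2.
Hence no integer k has k² ≡ 2 (mod 11).

No, no such integer exists.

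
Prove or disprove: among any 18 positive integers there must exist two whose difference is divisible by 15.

There are exactly 15 possible remainders on division by 15.
Since 18 > 15, two of the 18 integers must share a residue class by the pigeonhole principle; call them a and b.
Then a ≡ b (mod 15), i.e. 15 ∣ (a − b).

Yes.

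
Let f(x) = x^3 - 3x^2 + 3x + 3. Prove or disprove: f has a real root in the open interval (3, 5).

The endpoint values f(3) = 12 and f(5) = 68 are both positive. Claim: f(x) > 0 for every x in (3, 5).
Substitute x = 3 + u, where 0 < u < 2 on the interval. Expanding, f(3 + u) = u^3 + 6u^2 + 12u + 12.
All 4 nonzero coefficients of this polynomial in u are positive; hence for u > 0 the value is a sum of positive terms (the constant 12 among them).
So f is strictly positive on (3, 5); no root exists in the interval.

No.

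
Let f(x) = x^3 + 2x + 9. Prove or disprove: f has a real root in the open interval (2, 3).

f has no root in that interval.

f(2) = 21 and f(3) = 42, both positive.
f'(x) = 3x^2 + 2 has discriminant 0² − 4·3·2 = -24 < 0, so f' has no real roots and is positive for every real x.
So f is strictly increasing; between 2 and 3 its values lie between f(2) = 21 and f(3) = 42, all positive. Therefore f has no root in (2, 3).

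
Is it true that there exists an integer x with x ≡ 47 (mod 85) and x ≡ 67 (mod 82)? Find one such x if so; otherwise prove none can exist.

gcd(85, 82) = 1, so the Chinese Remainder Theorem guarantees exactly one residue class mod 6970 satisfying both.
Write x = 47 + 85t and require 47 + 85t ≡ 67 (mod 82), i.e. 85t ≡ 20 (mod 82).
85 ≡ 3 (mod 82), so this reads 3t ≡ 20 (mod 82). To invert 3 modulo 82: 82 = 27·3 + 1, 3 = 3·1 + 0, and unwinding, 1 = 82 − 27·3. Thus 3⁻¹ ≡ -27 ≡ 55 (mod 82).
Multiplying by 55: t ≡ 55·20 = 1100 ≡ 34 (mod 82).
Taking t = 34 gives x = 47 + 85·34 = 2937.
Verify: 2937 = 34·85 + 47 and 2937 = 35·82 + 67. ✓

x = 2937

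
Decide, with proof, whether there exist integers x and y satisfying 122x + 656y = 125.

No such integers exist.

Any value of 122x + 656y is a multiple of gcd(122, 656) = 2.
However 125 leaves remainder 1 on division by 2.
Hence no integers x, y satisfy the equation.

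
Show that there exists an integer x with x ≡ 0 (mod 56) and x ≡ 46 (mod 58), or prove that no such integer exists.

x = 336

gcd(56, 58) = 2. A simultaneous solution exists iff 0 ≡ 46 (mod 2); here 0 mod 2 = 0 = 46 mod 2, so it does.
Step through x = 0, 0 + 56, 0 + 2·56, …: the values 0, 56, 112, 168, 224, 280, 336 reduce mod 58 to 0, 56, 54, 52, 50, 48, 46. The value 336 hits 46.
Indeed 336 ≡ 0 (mod 56) and 336 ≡ 46 (mod 58).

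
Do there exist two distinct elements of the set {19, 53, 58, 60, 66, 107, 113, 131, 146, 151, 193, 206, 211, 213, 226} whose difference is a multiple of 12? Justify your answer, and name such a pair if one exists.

19 mod 12 = 7 and 151 mod 12 = 7, so 151 − 19 = 132 = 11·12.

19 and 151 are such a pair.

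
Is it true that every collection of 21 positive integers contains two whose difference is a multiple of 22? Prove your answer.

No, the set {57, 58, 59, 60, 61, 62, 63, 64, 65, 66, 67, 68, 69, 70, 71, 72, 73, 74, 75, 76, 77} is a counterexample.

Try 21 consecutive integers, 57, 58, …, 77. Their remainders mod 22 are 13, 14, 15, 16, 17, 18, 19, 20, 21, 0, 1, 2, 3, 4, 5, 6, 7, 8, 9, 10, 11 — pairwise different, as any 21 ≤ 22 consecutive integers have distinct residues.
Any two of them differ by at most 20 < 22 and by at least 1, so no difference is a multiple of 22.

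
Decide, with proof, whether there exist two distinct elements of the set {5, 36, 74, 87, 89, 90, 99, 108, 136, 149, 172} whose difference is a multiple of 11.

No such pair exists.

Residues mod 11: 5↦5, 36↦3, 74↦8, 87↦10, 89↦1, 90↦2, 99↦0, 108↦9, 136↦4, 149↦6, 172↦7.
These 11 residues are pairwise different, hence no difference of two elements is divisible by 11.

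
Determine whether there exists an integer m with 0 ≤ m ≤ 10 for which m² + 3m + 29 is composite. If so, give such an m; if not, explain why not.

At m = 1: 1² + 3·1 + 29 = 33 = 3·11, which is composite.

m = 1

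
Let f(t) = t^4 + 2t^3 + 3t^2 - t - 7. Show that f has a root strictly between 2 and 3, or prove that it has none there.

No such root exists.

The endpoint values f(2) = 35 and f(3) = 152 are both positive. Claim: f(t) > 0 for every t in (2, 3).
Shift to the endpoint 2: with t = 2 + u (0 < u < 1), one computes f(2 + u) = u^4 + 10u^3 + 39u^2 + 67u + 35.
All 5 nonzero coefficients of this polynomial in u are positive; hence for u > 0 the value is a sum of positive terms (the constant 35 among them).
Therefore f(t) > 0 throughout (2, 3), and f has no zero there.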